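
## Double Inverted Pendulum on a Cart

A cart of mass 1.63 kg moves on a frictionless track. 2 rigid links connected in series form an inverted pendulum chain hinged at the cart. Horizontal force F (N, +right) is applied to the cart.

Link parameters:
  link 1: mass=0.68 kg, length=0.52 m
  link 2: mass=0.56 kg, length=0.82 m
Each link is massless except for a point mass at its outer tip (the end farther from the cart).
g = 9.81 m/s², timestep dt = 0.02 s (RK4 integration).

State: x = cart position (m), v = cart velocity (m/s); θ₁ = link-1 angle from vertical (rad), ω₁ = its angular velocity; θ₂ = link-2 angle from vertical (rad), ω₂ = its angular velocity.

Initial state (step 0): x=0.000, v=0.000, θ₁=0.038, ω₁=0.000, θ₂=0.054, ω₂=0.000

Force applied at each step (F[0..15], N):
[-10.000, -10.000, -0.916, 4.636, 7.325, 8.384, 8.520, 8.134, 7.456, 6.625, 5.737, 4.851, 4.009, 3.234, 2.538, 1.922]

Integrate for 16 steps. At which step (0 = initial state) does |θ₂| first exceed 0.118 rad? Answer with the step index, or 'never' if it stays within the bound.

Answer: never

Derivation:
apply F[0]=-10.000 → step 1: x=-0.001, v=-0.128, θ₁=0.041, ω₁=0.257, θ₂=0.054, ω₂=0.006
apply F[1]=-10.000 → step 2: x=-0.005, v=-0.257, θ₁=0.048, ω₁=0.518, θ₂=0.054, ω₂=0.011
apply F[2]=-0.916 → step 3: x=-0.010, v=-0.276, θ₁=0.059, ω₁=0.575, θ₂=0.054, ω₂=0.011
apply F[3]=+4.636 → step 4: x=-0.016, v=-0.229, θ₁=0.070, ω₁=0.512, θ₂=0.055, ω₂=0.007
apply F[4]=+7.325 → step 5: x=-0.019, v=-0.151, θ₁=0.079, ω₁=0.396, θ₂=0.055, ω₂=-0.002
apply F[5]=+8.384 → step 6: x=-0.021, v=-0.060, θ₁=0.086, ω₁=0.263, θ₂=0.055, ω₂=-0.015
apply F[6]=+8.520 → step 7: x=-0.022, v=0.031, θ₁=0.090, ω₁=0.132, θ₂=0.054, ω₂=-0.030
apply F[7]=+8.134 → step 8: x=-0.020, v=0.116, θ₁=0.091, ω₁=0.014, θ₂=0.053, ω₂=-0.047
apply F[8]=+7.456 → step 9: x=-0.017, v=0.194, θ₁=0.090, ω₁=-0.088, θ₂=0.052, ω₂=-0.064
apply F[9]=+6.625 → step 10: x=-0.013, v=0.262, θ₁=0.088, ω₁=-0.172, θ₂=0.051, ω₂=-0.081
apply F[10]=+5.737 → step 11: x=-0.007, v=0.319, θ₁=0.084, ω₁=-0.239, θ₂=0.049, ω₂=-0.096
apply F[11]=+4.851 → step 12: x=0.000, v=0.366, θ₁=0.078, ω₁=-0.288, θ₂=0.047, ω₂=-0.111
apply F[12]=+4.009 → step 13: x=0.008, v=0.404, θ₁=0.072, ω₁=-0.323, θ₂=0.045, ω₂=-0.124
apply F[13]=+3.234 → step 14: x=0.016, v=0.434, θ₁=0.066, ω₁=-0.346, θ₂=0.042, ω₂=-0.135
apply F[14]=+2.538 → step 15: x=0.025, v=0.455, θ₁=0.059, ω₁=-0.358, θ₂=0.039, ω₂=-0.145
apply F[15]=+1.922 → step 16: x=0.034, v=0.471, θ₁=0.051, ω₁=-0.361, θ₂=0.036, ω₂=-0.152
max |θ₂| = 0.055 ≤ 0.118 over all 17 states.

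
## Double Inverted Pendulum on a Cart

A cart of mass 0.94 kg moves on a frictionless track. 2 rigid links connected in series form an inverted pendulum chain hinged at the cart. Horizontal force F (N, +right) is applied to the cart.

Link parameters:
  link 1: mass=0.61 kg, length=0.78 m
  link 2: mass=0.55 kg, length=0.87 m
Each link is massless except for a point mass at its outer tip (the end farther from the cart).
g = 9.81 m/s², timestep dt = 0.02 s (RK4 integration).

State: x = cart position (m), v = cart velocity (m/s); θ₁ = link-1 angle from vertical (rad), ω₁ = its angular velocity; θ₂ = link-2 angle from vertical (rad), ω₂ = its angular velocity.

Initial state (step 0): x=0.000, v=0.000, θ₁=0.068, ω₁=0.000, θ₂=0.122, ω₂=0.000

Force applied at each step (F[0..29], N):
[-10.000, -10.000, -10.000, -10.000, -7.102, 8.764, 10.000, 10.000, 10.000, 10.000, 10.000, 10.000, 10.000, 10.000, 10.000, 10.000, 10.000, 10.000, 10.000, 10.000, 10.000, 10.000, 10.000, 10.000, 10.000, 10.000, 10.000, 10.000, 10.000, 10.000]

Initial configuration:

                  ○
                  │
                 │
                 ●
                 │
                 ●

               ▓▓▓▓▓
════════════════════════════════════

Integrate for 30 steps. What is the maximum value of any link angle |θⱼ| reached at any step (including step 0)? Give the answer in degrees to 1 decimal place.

Answer: 29.5°

Derivation:
apply F[0]=-10.000 → step 1: x=-0.002, v=-0.228, θ₁=0.071, ω₁=0.298, θ₂=0.122, ω₂=0.021
apply F[1]=-10.000 → step 2: x=-0.009, v=-0.457, θ₁=0.080, ω₁=0.600, θ₂=0.123, ω₂=0.039
apply F[2]=-10.000 → step 3: x=-0.021, v=-0.687, θ₁=0.095, ω₁=0.909, θ₂=0.124, ω₂=0.052
apply F[3]=-10.000 → step 4: x=-0.037, v=-0.920, θ₁=0.116, ω₁=1.229, θ₂=0.125, ω₂=0.059
apply F[4]=-7.102 → step 5: x=-0.057, v=-1.094, θ₁=0.143, ω₁=1.483, θ₂=0.126, ω₂=0.057
apply F[5]=+8.764 → step 6: x=-0.077, v=-0.944, θ₁=0.172, ω₁=1.339, θ₂=0.127, ω₂=0.045
apply F[6]=+10.000 → step 7: x=-0.094, v=-0.776, θ₁=0.197, ω₁=1.186, θ₂=0.128, ω₂=0.020
apply F[7]=+10.000 → step 8: x=-0.108, v=-0.615, θ₁=0.219, ω₁=1.056, θ₂=0.128, ω₂=-0.016
apply F[8]=+10.000 → step 9: x=-0.119, v=-0.461, θ₁=0.239, ω₁=0.945, θ₂=0.127, ω₂=-0.062
apply F[9]=+10.000 → step 10: x=-0.127, v=-0.312, θ₁=0.257, ω₁=0.852, θ₂=0.125, ω₂=-0.119
apply F[10]=+10.000 → step 11: x=-0.131, v=-0.168, θ₁=0.273, ω₁=0.774, θ₂=0.122, ω₂=-0.184
apply F[11]=+10.000 → step 12: x=-0.133, v=-0.029, θ₁=0.288, ω₁=0.710, θ₂=0.118, ω₂=-0.259
apply F[12]=+10.000 → step 13: x=-0.133, v=0.108, θ₁=0.302, ω₁=0.660, θ₂=0.112, ω₂=-0.342
apply F[13]=+10.000 → step 14: x=-0.129, v=0.241, θ₁=0.315, ω₁=0.621, θ₂=0.104, ω₂=-0.435
apply F[14]=+10.000 → step 15: x=-0.123, v=0.372, θ₁=0.327, ω₁=0.592, θ₂=0.094, ω₂=-0.536
apply F[15]=+10.000 → step 16: x=-0.114, v=0.501, θ₁=0.338, ω₁=0.574, θ₂=0.083, ω₂=-0.646
apply F[16]=+10.000 → step 17: x=-0.103, v=0.628, θ₁=0.350, ω₁=0.565, θ₂=0.068, ω₂=-0.765
apply F[17]=+10.000 → step 18: x=-0.089, v=0.754, θ₁=0.361, ω₁=0.564, θ₂=0.052, ω₂=-0.893
apply F[18]=+10.000 → step 19: x=-0.073, v=0.879, θ₁=0.372, ω₁=0.570, θ₂=0.033, ω₂=-1.031
apply F[19]=+10.000 → step 20: x=-0.054, v=1.004, θ₁=0.384, ω₁=0.582, θ₂=0.011, ω₂=-1.178
apply F[20]=+10.000 → step 21: x=-0.033, v=1.129, θ₁=0.396, ω₁=0.599, θ₂=-0.015, ω₂=-1.334
apply F[21]=+10.000 → step 22: x=-0.009, v=1.255, θ₁=0.408, ω₁=0.620, θ₂=-0.043, ω₂=-1.499
apply F[22]=+10.000 → step 23: x=0.018, v=1.381, θ₁=0.421, ω₁=0.641, θ₂=-0.075, ω₂=-1.671
apply F[23]=+10.000 → step 24: x=0.046, v=1.509, θ₁=0.434, ω₁=0.662, θ₂=-0.110, ω₂=-1.851
apply F[24]=+10.000 → step 25: x=0.078, v=1.639, θ₁=0.447, ω₁=0.681, θ₂=-0.149, ω₂=-2.037
apply F[25]=+10.000 → step 26: x=0.112, v=1.771, θ₁=0.461, ω₁=0.693, θ₂=-0.191, ω₂=-2.228
apply F[26]=+10.000 → step 27: x=0.149, v=1.904, θ₁=0.475, ω₁=0.698, θ₂=-0.238, ω₂=-2.424
apply F[27]=+10.000 → step 28: x=0.188, v=2.040, θ₁=0.489, ω₁=0.692, θ₂=-0.288, ω₂=-2.624
apply F[28]=+10.000 → step 29: x=0.230, v=2.178, θ₁=0.502, ω₁=0.674, θ₂=-0.343, ω₂=-2.827
apply F[29]=+10.000 → step 30: x=0.275, v=2.317, θ₁=0.515, ω₁=0.639, θ₂=-0.401, ω₂=-3.032
Max |angle| over trajectory = 0.515 rad = 29.5°.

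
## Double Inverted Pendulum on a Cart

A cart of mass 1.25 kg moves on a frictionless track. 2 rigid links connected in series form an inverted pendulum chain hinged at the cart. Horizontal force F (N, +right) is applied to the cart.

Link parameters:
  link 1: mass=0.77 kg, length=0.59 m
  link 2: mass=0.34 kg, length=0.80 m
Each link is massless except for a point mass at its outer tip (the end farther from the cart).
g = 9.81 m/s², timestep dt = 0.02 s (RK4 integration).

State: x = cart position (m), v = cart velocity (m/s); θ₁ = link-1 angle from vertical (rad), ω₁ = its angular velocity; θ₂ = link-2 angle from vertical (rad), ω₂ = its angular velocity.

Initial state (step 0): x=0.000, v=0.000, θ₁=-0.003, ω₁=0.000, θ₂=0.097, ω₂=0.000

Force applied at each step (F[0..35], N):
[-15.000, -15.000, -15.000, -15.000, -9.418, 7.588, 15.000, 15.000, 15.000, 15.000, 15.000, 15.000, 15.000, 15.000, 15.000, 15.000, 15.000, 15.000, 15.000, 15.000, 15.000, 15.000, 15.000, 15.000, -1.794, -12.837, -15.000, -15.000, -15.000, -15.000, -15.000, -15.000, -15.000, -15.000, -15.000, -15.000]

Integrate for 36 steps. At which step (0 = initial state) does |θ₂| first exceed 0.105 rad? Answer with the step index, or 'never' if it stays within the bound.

apply F[0]=-15.000 → step 1: x=-0.002, v=-0.240, θ₁=0.001, ω₁=0.391, θ₂=0.097, ω₂=0.035
apply F[1]=-15.000 → step 2: x=-0.010, v=-0.481, θ₁=0.013, ω₁=0.789, θ₂=0.098, ω₂=0.066
apply F[2]=-15.000 → step 3: x=-0.022, v=-0.724, θ₁=0.033, ω₁=1.199, θ₂=0.100, ω₂=0.091
apply F[3]=-15.000 → step 4: x=-0.039, v=-0.971, θ₁=0.061, ω₁=1.625, θ₂=0.102, ω₂=0.107
apply F[4]=-9.418 → step 5: x=-0.060, v=-1.131, θ₁=0.096, ω₁=1.919, θ₂=0.104, ω₂=0.114
apply F[5]=+7.588 → step 6: x=-0.081, v=-1.027, θ₁=0.133, ω₁=1.783, θ₂=0.106, ω₂=0.111
apply F[6]=+15.000 → step 7: x=-0.100, v=-0.813, θ₁=0.166, ω₁=1.480, θ₂=0.109, ω₂=0.096
apply F[7]=+15.000 → step 8: x=-0.114, v=-0.606, θ₁=0.192, ω₁=1.205, θ₂=0.110, ω₂=0.069
apply F[8]=+15.000 → step 9: x=-0.124, v=-0.405, θ₁=0.214, ω₁=0.954, θ₂=0.111, ω₂=0.033
apply F[9]=+15.000 → step 10: x=-0.130, v=-0.209, θ₁=0.231, ω₁=0.722, θ₂=0.111, ω₂=-0.012
apply F[10]=+15.000 → step 11: x=-0.132, v=-0.017, θ₁=0.243, ω₁=0.505, θ₂=0.111, ω₂=-0.064
apply F[11]=+15.000 → step 12: x=-0.131, v=0.172, θ₁=0.251, ω₁=0.299, θ₂=0.109, ω₂=-0.122
apply F[12]=+15.000 → step 13: x=-0.125, v=0.360, θ₁=0.255, ω₁=0.100, θ₂=0.106, ω₂=-0.183
apply F[13]=+15.000 → step 14: x=-0.116, v=0.547, θ₁=0.255, ω₁=-0.098, θ₂=0.101, ω₂=-0.247
apply F[14]=+15.000 → step 15: x=-0.103, v=0.735, θ₁=0.251, ω₁=-0.296, θ₂=0.096, ω₂=-0.312
apply F[15]=+15.000 → step 16: x=-0.087, v=0.925, θ₁=0.243, ω₁=-0.500, θ₂=0.089, ω₂=-0.376
apply F[16]=+15.000 → step 17: x=-0.066, v=1.117, θ₁=0.231, ω₁=-0.713, θ₂=0.081, ω₂=-0.439
apply F[17]=+15.000 → step 18: x=-0.042, v=1.313, θ₁=0.215, ω₁=-0.939, θ₂=0.071, ω₂=-0.498
apply F[18]=+15.000 → step 19: x=-0.014, v=1.514, θ₁=0.193, ω₁=-1.184, θ₂=0.061, ω₂=-0.552
apply F[19]=+15.000 → step 20: x=0.018, v=1.721, θ₁=0.167, ω₁=-1.450, θ₂=0.049, ω₂=-0.598
apply F[20]=+15.000 → step 21: x=0.055, v=1.935, θ₁=0.135, ω₁=-1.743, θ₂=0.037, ω₂=-0.636
apply F[21]=+15.000 → step 22: x=0.096, v=2.157, θ₁=0.097, ω₁=-2.067, θ₂=0.024, ω₂=-0.663
apply F[22]=+15.000 → step 23: x=0.141, v=2.387, θ₁=0.052, ω₁=-2.424, θ₂=0.011, ω₂=-0.679
apply F[23]=+15.000 → step 24: x=0.191, v=2.624, θ₁=-0.000, ω₁=-2.815, θ₂=-0.003, ω₂=-0.684
apply F[24]=-1.794 → step 25: x=0.244, v=2.598, θ₁=-0.056, ω₁=-2.781, θ₂=-0.017, ω₂=-0.681
apply F[25]=-12.837 → step 26: x=0.294, v=2.402, θ₁=-0.109, ω₁=-2.483, θ₂=-0.030, ω₂=-0.667
apply F[26]=-15.000 → step 27: x=0.339, v=2.180, θ₁=-0.155, ω₁=-2.166, θ₂=-0.043, ω₂=-0.640
apply F[27]=-15.000 → step 28: x=0.381, v=1.968, θ₁=-0.195, ω₁=-1.886, θ₂=-0.056, ω₂=-0.599
apply F[28]=-15.000 → step 29: x=0.418, v=1.765, θ₁=-0.231, ω₁=-1.641, θ₂=-0.067, ω₂=-0.546
apply F[29]=-15.000 → step 30: x=0.452, v=1.570, θ₁=-0.261, ω₁=-1.427, θ₂=-0.077, ω₂=-0.482
apply F[30]=-15.000 → step 31: x=0.481, v=1.381, θ₁=-0.288, ω₁=-1.240, θ₂=-0.086, ω₂=-0.408
apply F[31]=-15.000 → step 32: x=0.507, v=1.199, θ₁=-0.311, ω₁=-1.076, θ₂=-0.094, ω₂=-0.325
apply F[32]=-15.000 → step 33: x=0.529, v=1.022, θ₁=-0.331, ω₁=-0.933, θ₂=-0.099, ω₂=-0.235
apply F[33]=-15.000 → step 34: x=0.548, v=0.850, θ₁=-0.348, ω₁=-0.807, θ₂=-0.103, ω₂=-0.138
apply F[34]=-15.000 → step 35: x=0.563, v=0.681, θ₁=-0.363, ω₁=-0.696, θ₂=-0.105, ω₂=-0.035
apply F[35]=-15.000 → step 36: x=0.575, v=0.515, θ₁=-0.376, ω₁=-0.598, θ₂=-0.104, ω₂=0.074
|θ₂| = 0.106 > 0.105 first at step 6.

Answer: 6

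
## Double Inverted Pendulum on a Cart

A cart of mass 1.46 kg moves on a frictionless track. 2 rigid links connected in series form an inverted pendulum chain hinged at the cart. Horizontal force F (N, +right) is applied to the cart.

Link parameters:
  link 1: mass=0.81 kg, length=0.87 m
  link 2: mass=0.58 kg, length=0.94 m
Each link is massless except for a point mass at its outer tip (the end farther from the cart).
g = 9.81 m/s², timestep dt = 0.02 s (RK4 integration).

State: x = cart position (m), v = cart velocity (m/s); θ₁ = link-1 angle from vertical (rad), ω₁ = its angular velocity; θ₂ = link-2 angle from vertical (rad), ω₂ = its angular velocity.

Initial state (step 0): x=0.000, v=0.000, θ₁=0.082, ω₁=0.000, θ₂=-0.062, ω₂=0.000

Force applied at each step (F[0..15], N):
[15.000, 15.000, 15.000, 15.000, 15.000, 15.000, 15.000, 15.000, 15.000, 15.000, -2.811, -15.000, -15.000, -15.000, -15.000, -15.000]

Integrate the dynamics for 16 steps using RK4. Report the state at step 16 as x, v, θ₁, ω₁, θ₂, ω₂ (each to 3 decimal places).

Answer: x=0.390, v=1.155, θ₁=-0.331, ω₁=-1.547, θ₂=-0.139, ω₂=-0.142

Derivation:
apply F[0]=+15.000 → step 1: x=0.002, v=0.189, θ₁=0.080, ω₁=-0.174, θ₂=-0.063, ω₂=-0.054
apply F[1]=+15.000 → step 2: x=0.008, v=0.380, θ₁=0.075, ω₁=-0.351, θ₂=-0.064, ω₂=-0.107
apply F[2]=+15.000 → step 3: x=0.017, v=0.571, θ₁=0.066, ω₁=-0.533, θ₂=-0.067, ω₂=-0.158
apply F[3]=+15.000 → step 4: x=0.030, v=0.765, θ₁=0.054, ω₁=-0.721, θ₂=-0.070, ω₂=-0.204
apply F[4]=+15.000 → step 5: x=0.048, v=0.963, θ₁=0.037, ω₁=-0.919, θ₂=-0.075, ω₂=-0.245
apply F[5]=+15.000 → step 6: x=0.069, v=1.163, θ₁=0.017, ω₁=-1.128, θ₂=-0.080, ω₂=-0.280
apply F[6]=+15.000 → step 7: x=0.094, v=1.368, θ₁=-0.008, ω₁=-1.350, θ₂=-0.086, ω₂=-0.307
apply F[7]=+15.000 → step 8: x=0.124, v=1.577, θ₁=-0.037, ω₁=-1.586, θ₂=-0.092, ω₂=-0.326
apply F[8]=+15.000 → step 9: x=0.157, v=1.789, θ₁=-0.071, ω₁=-1.837, θ₂=-0.099, ω₂=-0.336
apply F[9]=+15.000 → step 10: x=0.195, v=2.004, θ₁=-0.111, ω₁=-2.102, θ₂=-0.106, ω₂=-0.338
apply F[10]=-2.811 → step 11: x=0.235, v=1.980, θ₁=-0.153, ω₁=-2.107, θ₂=-0.113, ω₂=-0.334
apply F[11]=-15.000 → step 12: x=0.273, v=1.800, θ₁=-0.193, ω₁=-1.949, θ₂=-0.119, ω₂=-0.317
apply F[12]=-15.000 → step 13: x=0.307, v=1.627, θ₁=-0.231, ω₁=-1.815, θ₂=-0.125, ω₂=-0.290
apply F[13]=-15.000 → step 14: x=0.338, v=1.463, θ₁=-0.266, ω₁=-1.704, θ₂=-0.131, ω₂=-0.252
apply F[14]=-15.000 → step 15: x=0.366, v=1.305, θ₁=-0.299, ω₁=-1.616, θ₂=-0.135, ω₂=-0.202
apply F[15]=-15.000 → step 16: x=0.390, v=1.155, θ₁=-0.331, ω₁=-1.547, θ₂=-0.139, ω₂=-0.142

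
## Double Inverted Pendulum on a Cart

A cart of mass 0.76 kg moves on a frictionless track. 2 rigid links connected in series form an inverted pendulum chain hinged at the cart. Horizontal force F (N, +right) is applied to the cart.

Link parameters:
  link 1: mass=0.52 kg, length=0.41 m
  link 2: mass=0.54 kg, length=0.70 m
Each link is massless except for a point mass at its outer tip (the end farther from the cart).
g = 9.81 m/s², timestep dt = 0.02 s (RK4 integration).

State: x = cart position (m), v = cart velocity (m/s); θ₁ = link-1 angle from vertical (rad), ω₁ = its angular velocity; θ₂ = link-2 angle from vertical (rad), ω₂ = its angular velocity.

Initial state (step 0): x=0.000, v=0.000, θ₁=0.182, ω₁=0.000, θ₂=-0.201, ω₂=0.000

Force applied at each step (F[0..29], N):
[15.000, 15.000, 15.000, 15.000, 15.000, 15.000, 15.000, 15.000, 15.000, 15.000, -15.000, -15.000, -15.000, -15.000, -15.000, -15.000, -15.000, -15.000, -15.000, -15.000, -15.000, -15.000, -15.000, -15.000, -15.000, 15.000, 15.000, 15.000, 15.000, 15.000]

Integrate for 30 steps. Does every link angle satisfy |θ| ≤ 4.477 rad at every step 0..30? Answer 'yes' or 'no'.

Answer: yes

Derivation:
apply F[0]=+15.000 → step 1: x=0.003, v=0.339, θ₁=0.177, ω₁=-0.535, θ₂=-0.203, ω₂=-0.240
apply F[1]=+15.000 → step 2: x=0.014, v=0.684, θ₁=0.160, ω₁=-1.097, θ₂=-0.211, ω₂=-0.470
apply F[2]=+15.000 → step 3: x=0.031, v=1.037, θ₁=0.132, ω₁=-1.712, θ₂=-0.222, ω₂=-0.678
apply F[3]=+15.000 → step 4: x=0.055, v=1.404, θ₁=0.091, ω₁=-2.409, θ₂=-0.237, ω₂=-0.851
apply F[4]=+15.000 → step 5: x=0.087, v=1.786, θ₁=0.035, ω₁=-3.211, θ₂=-0.256, ω₂=-0.973
apply F[5]=+15.000 → step 6: x=0.127, v=2.180, θ₁=-0.038, ω₁=-4.129, θ₂=-0.276, ω₂=-1.030
apply F[6]=+15.000 → step 7: x=0.174, v=2.571, θ₁=-0.130, ω₁=-5.131, θ₂=-0.297, ω₂=-1.020
apply F[7]=+15.000 → step 8: x=0.229, v=2.929, θ₁=-0.243, ω₁=-6.118, θ₂=-0.316, ω₂=-0.974
apply F[8]=+15.000 → step 9: x=0.291, v=3.214, θ₁=-0.374, ω₁=-6.936, θ₂=-0.336, ω₂=-0.963
apply F[9]=+15.000 → step 10: x=0.357, v=3.406, θ₁=-0.519, ω₁=-7.477, θ₂=-0.356, ω₂=-1.062
apply F[10]=-15.000 → step 11: x=0.421, v=2.988, θ₁=-0.662, ω₁=-6.877, θ₂=-0.377, ω₂=-1.081
apply F[11]=-15.000 → step 12: x=0.477, v=2.612, θ₁=-0.795, ω₁=-6.521, θ₂=-0.399, ω₂=-1.060
apply F[12]=-15.000 → step 13: x=0.526, v=2.260, θ₁=-0.924, ω₁=-6.356, θ₂=-0.419, ω₂=-1.009
apply F[13]=-15.000 → step 14: x=0.568, v=1.918, θ₁=-1.050, ω₁=-6.338, θ₂=-0.439, ω₂=-0.939
apply F[14]=-15.000 → step 15: x=0.602, v=1.574, θ₁=-1.178, ω₁=-6.439, θ₂=-0.457, ω₂=-0.866
apply F[15]=-15.000 → step 16: x=0.630, v=1.219, θ₁=-1.309, ω₁=-6.643, θ₂=-0.474, ω₂=-0.805
apply F[16]=-15.000 → step 17: x=0.651, v=0.845, θ₁=-1.444, ω₁=-6.947, θ₂=-0.489, ω₂=-0.771
apply F[17]=-15.000 → step 18: x=0.664, v=0.443, θ₁=-1.587, ω₁=-7.356, θ₂=-0.505, ω₂=-0.783
apply F[18]=-15.000 → step 19: x=0.669, v=0.005, θ₁=-1.740, ω₁=-7.892, θ₂=-0.521, ω₂=-0.868
apply F[19]=-15.000 → step 20: x=0.664, v=-0.482, θ₁=-1.904, ω₁=-8.590, θ₂=-0.540, ω₂=-1.059
apply F[20]=-15.000 → step 21: x=0.649, v=-1.033, θ₁=-2.085, ω₁=-9.514, θ₂=-0.565, ω₂=-1.416
apply F[21]=-15.000 → step 22: x=0.622, v=-1.669, θ₁=-2.287, ω₁=-10.769, θ₂=-0.599, ω₂=-2.034
apply F[22]=-15.000 → step 23: x=0.581, v=-2.409, θ₁=-2.519, ω₁=-12.511, θ₂=-0.649, ω₂=-3.092
apply F[23]=-15.000 → step 24: x=0.525, v=-3.236, θ₁=-2.792, ω₁=-14.880, θ₂=-0.727, ω₂=-4.904
apply F[24]=-15.000 → step 25: x=0.453, v=-3.928, θ₁=-3.116, ω₁=-17.458, θ₂=-0.852, ω₂=-7.782
apply F[25]=+15.000 → step 26: x=0.380, v=-3.276, θ₁=-3.459, ω₁=-16.453, θ₂=-1.038, ω₂=-10.579
apply F[26]=+15.000 → step 27: x=0.323, v=-2.456, θ₁=-3.764, ω₁=-13.933, θ₂=-1.265, ω₂=-11.873
apply F[27]=+15.000 → step 28: x=0.280, v=-1.902, θ₁=-4.016, ω₁=-11.324, θ₂=-1.507, ω₂=-12.177
apply F[28]=+15.000 → step 29: x=0.245, v=-1.613, θ₁=-4.218, ω₁=-8.874, θ₂=-1.749, ω₂=-12.018
apply F[29]=+15.000 → step 30: x=0.214, v=-1.489, θ₁=-4.371, ω₁=-6.457, θ₂=-1.986, ω₂=-11.616
Max |angle| over trajectory = 4.371 rad; bound = 4.477 → within bound.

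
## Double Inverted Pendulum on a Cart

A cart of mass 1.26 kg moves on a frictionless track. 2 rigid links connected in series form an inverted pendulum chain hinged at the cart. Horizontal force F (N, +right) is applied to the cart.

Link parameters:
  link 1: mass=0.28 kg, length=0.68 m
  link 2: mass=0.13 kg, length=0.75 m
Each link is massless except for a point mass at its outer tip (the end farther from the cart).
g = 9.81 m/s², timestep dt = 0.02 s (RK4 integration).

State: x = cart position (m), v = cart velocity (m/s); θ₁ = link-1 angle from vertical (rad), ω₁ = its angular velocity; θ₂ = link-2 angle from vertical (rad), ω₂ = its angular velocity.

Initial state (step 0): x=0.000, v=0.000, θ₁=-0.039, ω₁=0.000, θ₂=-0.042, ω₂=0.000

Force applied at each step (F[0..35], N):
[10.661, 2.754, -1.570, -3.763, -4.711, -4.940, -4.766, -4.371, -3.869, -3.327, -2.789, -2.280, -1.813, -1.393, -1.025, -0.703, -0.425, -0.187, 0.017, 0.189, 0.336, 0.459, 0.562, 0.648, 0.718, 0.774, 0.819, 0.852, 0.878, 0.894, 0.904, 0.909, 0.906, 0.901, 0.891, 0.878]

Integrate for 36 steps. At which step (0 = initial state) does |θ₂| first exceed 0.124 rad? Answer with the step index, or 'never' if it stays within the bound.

Answer: never

Derivation:
apply F[0]=+10.661 → step 1: x=0.002, v=0.172, θ₁=-0.042, ω₁=-0.263, θ₂=-0.042, ω₂=-0.001
apply F[1]=+2.754 → step 2: x=0.006, v=0.218, θ₁=-0.048, ω₁=-0.345, θ₂=-0.042, ω₂=0.000
apply F[2]=-1.570 → step 3: x=0.010, v=0.197, θ₁=-0.054, ω₁=-0.329, θ₂=-0.042, ω₂=0.004
apply F[3]=-3.763 → step 4: x=0.013, v=0.140, θ₁=-0.060, ω₁=-0.266, θ₂=-0.042, ω₂=0.010
apply F[4]=-4.711 → step 5: x=0.015, v=0.070, θ₁=-0.065, ω₁=-0.183, θ₂=-0.042, ω₂=0.018
apply F[5]=-4.940 → step 6: x=0.016, v=-0.004, θ₁=-0.068, ω₁=-0.097, θ₂=-0.041, ω₂=0.028
apply F[6]=-4.766 → step 7: x=0.015, v=-0.076, θ₁=-0.069, ω₁=-0.016, θ₂=-0.040, ω₂=0.038
apply F[7]=-4.371 → step 8: x=0.013, v=-0.140, θ₁=-0.068, ω₁=0.056, θ₂=-0.040, ω₂=0.050
apply F[8]=-3.869 → step 9: x=0.010, v=-0.197, θ₁=-0.067, ω₁=0.116, θ₂=-0.038, ω₂=0.061
apply F[9]=-3.327 → step 10: x=0.005, v=-0.246, θ₁=-0.064, ω₁=0.165, θ₂=-0.037, ω₂=0.071
apply F[10]=-2.789 → step 11: x=-0.000, v=-0.286, θ₁=-0.060, ω₁=0.203, θ₂=-0.036, ω₂=0.081
apply F[11]=-2.280 → step 12: x=-0.006, v=-0.319, θ₁=-0.056, ω₁=0.230, θ₂=-0.034, ω₂=0.090
apply F[12]=-1.813 → step 13: x=-0.013, v=-0.344, θ₁=-0.051, ω₁=0.250, θ₂=-0.032, ω₂=0.098
apply F[13]=-1.393 → step 14: x=-0.020, v=-0.363, θ₁=-0.046, ω₁=0.261, θ₂=-0.030, ω₂=0.105
apply F[14]=-1.025 → step 15: x=-0.027, v=-0.377, θ₁=-0.041, ω₁=0.267, θ₂=-0.028, ω₂=0.110
apply F[15]=-0.703 → step 16: x=-0.035, v=-0.385, θ₁=-0.035, ω₁=0.267, θ₂=-0.026, ω₂=0.115
apply F[16]=-0.425 → step 17: x=-0.043, v=-0.390, θ₁=-0.030, ω₁=0.263, θ₂=-0.023, ω₂=0.118
apply F[17]=-0.187 → step 18: x=-0.051, v=-0.391, θ₁=-0.025, ω₁=0.257, θ₂=-0.021, ω₂=0.120
apply F[18]=+0.017 → step 19: x=-0.058, v=-0.390, θ₁=-0.020, ω₁=0.247, θ₂=-0.018, ω₂=0.121
apply F[19]=+0.189 → step 20: x=-0.066, v=-0.386, θ₁=-0.015, ω₁=0.236, θ₂=-0.016, ω₂=0.121
apply F[20]=+0.336 → step 21: x=-0.074, v=-0.379, θ₁=-0.010, ω₁=0.224, θ₂=-0.014, ω₂=0.120
apply F[21]=+0.459 → step 22: x=-0.081, v=-0.372, θ₁=-0.006, ω₁=0.211, θ₂=-0.011, ω₂=0.118
apply F[22]=+0.562 → step 23: x=-0.089, v=-0.362, θ₁=-0.002, ω₁=0.197, θ₂=-0.009, ω₂=0.116
apply F[23]=+0.648 → step 24: x=-0.096, v=-0.352, θ₁=0.002, ω₁=0.183, θ₂=-0.007, ω₂=0.113
apply F[24]=+0.718 → step 25: x=-0.103, v=-0.341, θ₁=0.005, ω₁=0.168, θ₂=-0.004, ω₂=0.110
apply F[25]=+0.774 → step 26: x=-0.109, v=-0.329, θ₁=0.009, ω₁=0.154, θ₂=-0.002, ω₂=0.106
apply F[26]=+0.819 → step 27: x=-0.116, v=-0.317, θ₁=0.011, ω₁=0.141, θ₂=-0.000, ω₂=0.101
apply F[27]=+0.852 → step 28: x=-0.122, v=-0.304, θ₁=0.014, ω₁=0.127, θ₂=0.002, ω₂=0.097
apply F[28]=+0.878 → step 29: x=-0.128, v=-0.291, θ₁=0.017, ω₁=0.114, θ₂=0.004, ω₂=0.092
apply F[29]=+0.894 → step 30: x=-0.134, v=-0.278, θ₁=0.019, ω₁=0.102, θ₂=0.005, ω₂=0.087
apply F[30]=+0.904 → step 31: x=-0.139, v=-0.265, θ₁=0.021, ω₁=0.090, θ₂=0.007, ω₂=0.082
apply F[31]=+0.909 → step 32: x=-0.144, v=-0.252, θ₁=0.022, ω₁=0.079, θ₂=0.009, ω₂=0.076
apply F[32]=+0.906 → step 33: x=-0.149, v=-0.239, θ₁=0.024, ω₁=0.069, θ₂=0.010, ω₂=0.071
apply F[33]=+0.901 → step 34: x=-0.154, v=-0.226, θ₁=0.025, ω₁=0.059, θ₂=0.012, ω₂=0.066
apply F[34]=+0.891 → step 35: x=-0.158, v=-0.214, θ₁=0.026, ω₁=0.050, θ₂=0.013, ω₂=0.061
apply F[35]=+0.878 → step 36: x=-0.162, v=-0.202, θ₁=0.027, ω₁=0.041, θ₂=0.014, ω₂=0.056
max |θ₂| = 0.042 ≤ 0.124 over all 37 states.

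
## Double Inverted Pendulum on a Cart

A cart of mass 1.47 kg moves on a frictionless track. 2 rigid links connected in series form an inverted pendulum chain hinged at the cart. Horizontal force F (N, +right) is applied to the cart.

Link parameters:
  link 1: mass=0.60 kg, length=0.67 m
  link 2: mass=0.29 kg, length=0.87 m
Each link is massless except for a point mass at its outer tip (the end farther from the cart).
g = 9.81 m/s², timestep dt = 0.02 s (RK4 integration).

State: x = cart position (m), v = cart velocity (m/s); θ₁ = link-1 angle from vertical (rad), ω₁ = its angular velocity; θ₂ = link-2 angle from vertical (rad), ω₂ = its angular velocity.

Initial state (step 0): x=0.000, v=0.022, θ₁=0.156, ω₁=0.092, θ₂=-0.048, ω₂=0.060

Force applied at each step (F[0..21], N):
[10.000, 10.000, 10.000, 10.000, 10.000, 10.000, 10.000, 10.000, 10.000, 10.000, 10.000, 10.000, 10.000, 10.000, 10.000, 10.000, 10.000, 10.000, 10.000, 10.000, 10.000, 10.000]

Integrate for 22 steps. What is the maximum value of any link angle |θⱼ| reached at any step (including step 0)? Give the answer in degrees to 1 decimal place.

apply F[0]=+10.000 → step 1: x=0.002, v=0.138, θ₁=0.157, ω₁=-0.004, θ₂=-0.048, ω₂=-0.012
apply F[1]=+10.000 → step 2: x=0.006, v=0.255, θ₁=0.156, ω₁=-0.100, θ₂=-0.048, ω₂=-0.084
apply F[2]=+10.000 → step 3: x=0.012, v=0.372, θ₁=0.153, ω₁=-0.198, θ₂=-0.051, ω₂=-0.155
apply F[3]=+10.000 → step 4: x=0.020, v=0.489, θ₁=0.148, ω₁=-0.298, θ₂=-0.055, ω₂=-0.226
apply F[4]=+10.000 → step 5: x=0.031, v=0.607, θ₁=0.141, ω₁=-0.401, θ₂=-0.060, ω₂=-0.297
apply F[5]=+10.000 → step 6: x=0.045, v=0.726, θ₁=0.132, ω₁=-0.509, θ₂=-0.067, ω₂=-0.365
apply F[6]=+10.000 → step 7: x=0.060, v=0.847, θ₁=0.121, ω₁=-0.624, θ₂=-0.075, ω₂=-0.432
apply F[7]=+10.000 → step 8: x=0.079, v=0.970, θ₁=0.107, ω₁=-0.745, θ₂=-0.084, ω₂=-0.497
apply F[8]=+10.000 → step 9: x=0.099, v=1.094, θ₁=0.091, ω₁=-0.876, θ₂=-0.094, ω₂=-0.559
apply F[9]=+10.000 → step 10: x=0.122, v=1.221, θ₁=0.072, ω₁=-1.017, θ₂=-0.106, ω₂=-0.617
apply F[10]=+10.000 → step 11: x=0.148, v=1.350, θ₁=0.050, ω₁=-1.170, θ₂=-0.119, ω₂=-0.671
apply F[11]=+10.000 → step 12: x=0.176, v=1.482, θ₁=0.025, ω₁=-1.336, θ₂=-0.133, ω₂=-0.719
apply F[12]=+10.000 → step 13: x=0.207, v=1.617, θ₁=-0.004, ω₁=-1.518, θ₂=-0.148, ω₂=-0.762
apply F[13]=+10.000 → step 14: x=0.241, v=1.755, θ₁=-0.036, ω₁=-1.715, θ₂=-0.163, ω₂=-0.797
apply F[14]=+10.000 → step 15: x=0.278, v=1.895, θ₁=-0.072, ω₁=-1.929, θ₂=-0.180, ω₂=-0.825
apply F[15]=+10.000 → step 16: x=0.317, v=2.038, θ₁=-0.113, ω₁=-2.160, θ₂=-0.196, ω₂=-0.845
apply F[16]=+10.000 → step 17: x=0.359, v=2.183, θ₁=-0.159, ω₁=-2.409, θ₂=-0.213, ω₂=-0.857
apply F[17]=+10.000 → step 18: x=0.404, v=2.327, θ₁=-0.210, ω₁=-2.672, θ₂=-0.231, ω₂=-0.862
apply F[18]=+10.000 → step 19: x=0.452, v=2.470, θ₁=-0.266, ω₁=-2.948, θ₂=-0.248, ω₂=-0.862
apply F[19]=+10.000 → step 20: x=0.503, v=2.608, θ₁=-0.328, ω₁=-3.231, θ₂=-0.265, ω₂=-0.862
apply F[20]=+10.000 → step 21: x=0.556, v=2.740, θ₁=-0.395, ω₁=-3.517, θ₂=-0.282, ω₂=-0.865
apply F[21]=+10.000 → step 22: x=0.613, v=2.862, θ₁=-0.468, ω₁=-3.798, θ₂=-0.300, ω₂=-0.878
Max |angle| over trajectory = 0.468 rad = 26.8°.

Answer: 26.8°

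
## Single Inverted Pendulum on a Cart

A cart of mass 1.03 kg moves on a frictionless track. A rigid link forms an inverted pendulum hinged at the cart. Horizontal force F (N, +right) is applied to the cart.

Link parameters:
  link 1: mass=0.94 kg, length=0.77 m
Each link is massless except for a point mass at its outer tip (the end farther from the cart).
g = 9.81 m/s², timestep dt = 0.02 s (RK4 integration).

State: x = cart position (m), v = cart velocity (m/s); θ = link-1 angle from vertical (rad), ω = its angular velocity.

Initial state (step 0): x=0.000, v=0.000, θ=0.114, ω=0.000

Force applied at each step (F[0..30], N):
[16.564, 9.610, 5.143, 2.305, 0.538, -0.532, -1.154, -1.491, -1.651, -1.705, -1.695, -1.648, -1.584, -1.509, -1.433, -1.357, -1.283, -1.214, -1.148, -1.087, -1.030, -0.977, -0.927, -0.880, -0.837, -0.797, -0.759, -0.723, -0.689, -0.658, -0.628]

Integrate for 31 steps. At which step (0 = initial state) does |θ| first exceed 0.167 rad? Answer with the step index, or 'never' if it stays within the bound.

Answer: never

Derivation:
apply F[0]=+16.564 → step 1: x=0.003, v=0.298, θ=0.110, ω=-0.356
apply F[1]=+9.610 → step 2: x=0.011, v=0.465, θ=0.101, ω=-0.544
apply F[2]=+5.143 → step 3: x=0.021, v=0.547, θ=0.090, ω=-0.626
apply F[3]=+2.305 → step 4: x=0.032, v=0.577, θ=0.077, ω=-0.644
apply F[4]=+0.538 → step 5: x=0.043, v=0.576, θ=0.064, ω=-0.624
apply F[5]=-0.532 → step 6: x=0.055, v=0.555, θ=0.052, ω=-0.583
apply F[6]=-1.154 → step 7: x=0.066, v=0.525, θ=0.041, ω=-0.531
apply F[7]=-1.491 → step 8: x=0.076, v=0.489, θ=0.031, ω=-0.476
apply F[8]=-1.651 → step 9: x=0.085, v=0.453, θ=0.022, ω=-0.422
apply F[9]=-1.705 → step 10: x=0.094, v=0.416, θ=0.014, ω=-0.370
apply F[10]=-1.695 → step 11: x=0.102, v=0.382, θ=0.007, ω=-0.322
apply F[11]=-1.648 → step 12: x=0.109, v=0.349, θ=0.001, ω=-0.278
apply F[12]=-1.584 → step 13: x=0.116, v=0.318, θ=-0.004, ω=-0.239
apply F[13]=-1.509 → step 14: x=0.122, v=0.290, θ=-0.008, ω=-0.204
apply F[14]=-1.433 → step 15: x=0.127, v=0.264, θ=-0.012, ω=-0.173
apply F[15]=-1.357 → step 16: x=0.132, v=0.240, θ=-0.015, ω=-0.145
apply F[16]=-1.283 → step 17: x=0.137, v=0.218, θ=-0.018, ω=-0.121
apply F[17]=-1.214 → step 18: x=0.141, v=0.198, θ=-0.020, ω=-0.100
apply F[18]=-1.148 → step 19: x=0.145, v=0.180, θ=-0.022, ω=-0.081
apply F[19]=-1.087 → step 20: x=0.148, v=0.162, θ=-0.023, ω=-0.065
apply F[20]=-1.030 → step 21: x=0.151, v=0.147, θ=-0.024, ω=-0.050
apply F[21]=-0.977 → step 22: x=0.154, v=0.132, θ=-0.025, ω=-0.038
apply F[22]=-0.927 → step 23: x=0.157, v=0.119, θ=-0.026, ω=-0.027
apply F[23]=-0.880 → step 24: x=0.159, v=0.107, θ=-0.026, ω=-0.018
apply F[24]=-0.837 → step 25: x=0.161, v=0.095, θ=-0.027, ω=-0.009
apply F[25]=-0.797 → step 26: x=0.163, v=0.084, θ=-0.027, ω=-0.002
apply F[26]=-0.759 → step 27: x=0.164, v=0.074, θ=-0.027, ω=0.004
apply F[27]=-0.723 → step 28: x=0.166, v=0.065, θ=-0.027, ω=0.009
apply F[28]=-0.689 → step 29: x=0.167, v=0.057, θ=-0.026, ω=0.013
apply F[29]=-0.658 → step 30: x=0.168, v=0.048, θ=-0.026, ω=0.017
apply F[30]=-0.628 → step 31: x=0.169, v=0.041, θ=-0.026, ω=0.020
max |θ| = 0.114 ≤ 0.167 over all 32 states.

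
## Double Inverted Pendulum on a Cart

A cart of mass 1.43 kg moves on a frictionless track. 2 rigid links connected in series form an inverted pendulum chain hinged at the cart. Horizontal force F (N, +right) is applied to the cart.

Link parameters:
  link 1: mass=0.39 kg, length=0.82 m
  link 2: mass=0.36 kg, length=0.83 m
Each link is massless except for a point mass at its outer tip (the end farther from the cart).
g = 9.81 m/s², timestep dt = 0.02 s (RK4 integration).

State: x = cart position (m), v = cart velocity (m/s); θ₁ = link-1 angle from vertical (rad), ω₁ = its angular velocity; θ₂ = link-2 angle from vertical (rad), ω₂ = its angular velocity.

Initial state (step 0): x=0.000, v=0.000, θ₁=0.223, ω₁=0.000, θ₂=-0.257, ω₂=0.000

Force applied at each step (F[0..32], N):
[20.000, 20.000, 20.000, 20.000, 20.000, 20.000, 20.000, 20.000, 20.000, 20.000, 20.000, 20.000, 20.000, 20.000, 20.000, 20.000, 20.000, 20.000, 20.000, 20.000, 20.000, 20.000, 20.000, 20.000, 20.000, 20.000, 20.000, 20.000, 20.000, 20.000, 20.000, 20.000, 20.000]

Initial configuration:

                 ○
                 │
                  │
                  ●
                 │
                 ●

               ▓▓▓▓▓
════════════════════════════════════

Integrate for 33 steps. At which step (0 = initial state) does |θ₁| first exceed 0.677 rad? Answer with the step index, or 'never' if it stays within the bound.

apply F[0]=+20.000 → step 1: x=0.003, v=0.256, θ₁=0.221, ω₁=-0.156, θ₂=-0.259, ω₂=-0.221
apply F[1]=+20.000 → step 2: x=0.010, v=0.512, θ₁=0.217, ω₁=-0.315, θ₂=-0.266, ω₂=-0.441
apply F[2]=+20.000 → step 3: x=0.023, v=0.770, θ₁=0.209, ω₁=-0.479, θ₂=-0.277, ω₂=-0.658
apply F[3]=+20.000 → step 4: x=0.041, v=1.029, θ₁=0.198, ω₁=-0.652, θ₂=-0.292, ω₂=-0.870
apply F[4]=+20.000 → step 5: x=0.064, v=1.290, θ₁=0.183, ω₁=-0.836, θ₂=-0.312, ω₂=-1.076
apply F[5]=+20.000 → step 6: x=0.093, v=1.553, θ₁=0.164, ω₁=-1.034, θ₂=-0.335, ω₂=-1.272
apply F[6]=+20.000 → step 7: x=0.126, v=1.820, θ₁=0.141, ω₁=-1.249, θ₂=-0.362, ω₂=-1.455
apply F[7]=+20.000 → step 8: x=0.165, v=2.089, θ₁=0.114, ω₁=-1.485, θ₂=-0.393, ω₂=-1.623
apply F[8]=+20.000 → step 9: x=0.210, v=2.362, θ₁=0.082, ω₁=-1.744, θ₂=-0.427, ω₂=-1.770
apply F[9]=+20.000 → step 10: x=0.260, v=2.639, θ₁=0.044, ω₁=-2.029, θ₂=-0.464, ω₂=-1.892
apply F[10]=+20.000 → step 11: x=0.316, v=2.917, θ₁=0.000, ω₁=-2.342, θ₂=-0.503, ω₂=-1.982
apply F[11]=+20.000 → step 12: x=0.377, v=3.197, θ₁=-0.050, ω₁=-2.686, θ₂=-0.543, ω₂=-2.035
apply F[12]=+20.000 → step 13: x=0.443, v=3.477, θ₁=-0.107, ω₁=-3.060, θ₂=-0.584, ω₂=-2.043
apply F[13]=+20.000 → step 14: x=0.516, v=3.754, θ₁=-0.173, ω₁=-3.464, θ₂=-0.624, ω₂=-2.001
apply F[14]=+20.000 → step 15: x=0.594, v=4.023, θ₁=-0.246, ω₁=-3.892, θ₂=-0.663, ω₂=-1.907
apply F[15]=+20.000 → step 16: x=0.677, v=4.278, θ₁=-0.328, ω₁=-4.336, θ₂=-0.700, ω₂=-1.761
apply F[16]=+20.000 → step 17: x=0.765, v=4.512, θ₁=-0.420, ω₁=-4.783, θ₂=-0.734, ω₂=-1.574
apply F[17]=+20.000 → step 18: x=0.857, v=4.715, θ₁=-0.520, ω₁=-5.213, θ₂=-0.763, ω₂=-1.370
apply F[18]=+20.000 → step 19: x=0.953, v=4.880, θ₁=-0.628, ω₁=-5.604, θ₂=-0.789, ω₂=-1.183
apply F[19]=+20.000 → step 20: x=1.052, v=5.002, θ₁=-0.743, ω₁=-5.933, θ₂=-0.811, ω₂=-1.058
apply F[20]=+20.000 → step 21: x=1.153, v=5.081, θ₁=-0.865, ω₁=-6.182, θ₂=-0.832, ω₂=-1.037
apply F[21]=+20.000 → step 22: x=1.255, v=5.123, θ₁=-0.990, ω₁=-6.350, θ₂=-0.853, ω₂=-1.149
apply F[22]=+20.000 → step 23: x=1.357, v=5.138, θ₁=-1.118, ω₁=-6.444, θ₂=-0.878, ω₂=-1.401
apply F[23]=+20.000 → step 24: x=1.460, v=5.135, θ₁=-1.247, ω₁=-6.477, θ₂=-0.910, ω₂=-1.786
apply F[24]=+20.000 → step 25: x=1.563, v=5.121, θ₁=-1.377, ω₁=-6.464, θ₂=-0.951, ω₂=-2.287
apply F[25]=+20.000 → step 26: x=1.665, v=5.101, θ₁=-1.506, ω₁=-6.409, θ₂=-1.002, ω₂=-2.886
apply F[26]=+20.000 → step 27: x=1.767, v=5.080, θ₁=-1.633, ω₁=-6.312, θ₂=-1.067, ω₂=-3.566
apply F[27]=+20.000 → step 28: x=1.868, v=5.058, θ₁=-1.758, ω₁=-6.167, θ₂=-1.145, ω₂=-4.314
apply F[28]=+20.000 → step 29: x=1.969, v=5.039, θ₁=-1.879, ω₁=-5.962, θ₂=-1.240, ω₂=-5.115
apply F[29]=+20.000 → step 30: x=2.070, v=5.022, θ₁=-1.996, ω₁=-5.686, θ₂=-1.350, ω₂=-5.959
apply F[30]=+20.000 → step 31: x=2.170, v=5.008, θ₁=-2.106, ω₁=-5.328, θ₂=-1.478, ω₂=-6.832
apply F[31]=+20.000 → step 32: x=2.270, v=4.995, θ₁=-2.208, ω₁=-4.888, θ₂=-1.624, ω₂=-7.720
apply F[32]=+20.000 → step 33: x=2.370, v=4.978, θ₁=-2.301, ω₁=-4.380, θ₂=-1.787, ω₂=-8.608
|θ₁| = 0.743 > 0.677 first at step 20.

Answer: 20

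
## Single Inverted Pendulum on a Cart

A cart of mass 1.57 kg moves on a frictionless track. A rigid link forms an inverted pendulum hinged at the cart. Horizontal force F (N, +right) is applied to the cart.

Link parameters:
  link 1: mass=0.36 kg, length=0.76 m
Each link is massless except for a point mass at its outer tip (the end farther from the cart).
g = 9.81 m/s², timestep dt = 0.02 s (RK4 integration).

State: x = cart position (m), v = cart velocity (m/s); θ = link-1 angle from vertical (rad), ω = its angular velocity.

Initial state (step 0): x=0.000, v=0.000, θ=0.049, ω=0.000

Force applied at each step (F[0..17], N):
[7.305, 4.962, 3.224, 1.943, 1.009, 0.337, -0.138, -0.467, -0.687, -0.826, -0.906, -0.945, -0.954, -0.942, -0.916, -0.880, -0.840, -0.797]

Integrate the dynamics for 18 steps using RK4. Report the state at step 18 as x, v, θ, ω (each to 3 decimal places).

Answer: x=0.061, v=0.107, θ=-0.008, ω=-0.060

Derivation:
apply F[0]=+7.305 → step 1: x=0.001, v=0.091, θ=0.048, ω=-0.107
apply F[1]=+4.962 → step 2: x=0.003, v=0.152, θ=0.045, ω=-0.175
apply F[2]=+3.224 → step 3: x=0.007, v=0.191, θ=0.041, ω=-0.215
apply F[3]=+1.943 → step 4: x=0.011, v=0.214, θ=0.037, ω=-0.236
apply F[4]=+1.009 → step 5: x=0.015, v=0.225, θ=0.032, ω=-0.242
apply F[5]=+0.337 → step 6: x=0.020, v=0.228, θ=0.027, ω=-0.238
apply F[6]=-0.138 → step 7: x=0.024, v=0.225, θ=0.022, ω=-0.228
apply F[7]=-0.467 → step 8: x=0.029, v=0.219, θ=0.018, ω=-0.213
apply F[8]=-0.687 → step 9: x=0.033, v=0.209, θ=0.014, ω=-0.197
apply F[9]=-0.826 → step 10: x=0.037, v=0.198, θ=0.010, ω=-0.179
apply F[10]=-0.906 → step 11: x=0.041, v=0.186, θ=0.007, ω=-0.161
apply F[11]=-0.945 → step 12: x=0.045, v=0.174, θ=0.004, ω=-0.144
apply F[12]=-0.954 → step 13: x=0.048, v=0.162, θ=0.001, ω=-0.127
apply F[13]=-0.942 → step 14: x=0.051, v=0.150, θ=-0.001, ω=-0.111
apply F[14]=-0.916 → step 15: x=0.054, v=0.138, θ=-0.003, ω=-0.097
apply F[15]=-0.880 → step 16: x=0.057, v=0.127, θ=-0.005, ω=-0.083
apply F[16]=-0.840 → step 17: x=0.059, v=0.117, θ=-0.007, ω=-0.071
apply F[17]=-0.797 → step 18: x=0.061, v=0.107, θ=-0.008, ω=-0.060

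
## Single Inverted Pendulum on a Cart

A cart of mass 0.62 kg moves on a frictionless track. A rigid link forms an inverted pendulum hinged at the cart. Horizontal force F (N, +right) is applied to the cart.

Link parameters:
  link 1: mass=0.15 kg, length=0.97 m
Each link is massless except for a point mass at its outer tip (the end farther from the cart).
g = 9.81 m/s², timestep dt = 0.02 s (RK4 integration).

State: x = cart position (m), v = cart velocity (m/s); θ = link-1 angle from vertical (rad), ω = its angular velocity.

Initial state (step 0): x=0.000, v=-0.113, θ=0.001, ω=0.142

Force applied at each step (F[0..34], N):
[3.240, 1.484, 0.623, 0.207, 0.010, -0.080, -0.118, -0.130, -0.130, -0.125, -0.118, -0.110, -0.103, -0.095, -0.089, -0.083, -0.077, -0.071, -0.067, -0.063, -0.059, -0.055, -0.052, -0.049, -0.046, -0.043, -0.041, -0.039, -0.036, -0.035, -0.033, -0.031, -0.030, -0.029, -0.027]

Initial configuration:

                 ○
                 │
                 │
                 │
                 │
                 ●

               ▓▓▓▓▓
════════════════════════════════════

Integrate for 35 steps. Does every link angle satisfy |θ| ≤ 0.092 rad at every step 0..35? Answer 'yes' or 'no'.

apply F[0]=+3.240 → step 1: x=-0.001, v=-0.009, θ=0.003, ω=0.035
apply F[1]=+1.484 → step 2: x=-0.001, v=0.039, θ=0.003, ω=-0.014
apply F[2]=+0.623 → step 3: x=0.000, v=0.059, θ=0.002, ω=-0.034
apply F[3]=+0.207 → step 4: x=0.001, v=0.066, θ=0.002, ω=-0.040
apply F[4]=+0.010 → step 5: x=0.003, v=0.066, θ=0.001, ω=-0.040
apply F[5]=-0.080 → step 6: x=0.004, v=0.063, θ=0.000, ω=-0.037
apply F[6]=-0.118 → step 7: x=0.005, v=0.060, θ=-0.001, ω=-0.034
apply F[7]=-0.130 → step 8: x=0.006, v=0.055, θ=-0.001, ω=-0.029
apply F[8]=-0.130 → step 9: x=0.007, v=0.051, θ=-0.002, ω=-0.025
apply F[9]=-0.125 → step 10: x=0.008, v=0.047, θ=-0.002, ω=-0.022
apply F[10]=-0.118 → step 11: x=0.009, v=0.044, θ=-0.003, ω=-0.018
apply F[11]=-0.110 → step 12: x=0.010, v=0.040, θ=-0.003, ω=-0.015
apply F[12]=-0.103 → step 13: x=0.011, v=0.037, θ=-0.003, ω=-0.013
apply F[13]=-0.095 → step 14: x=0.012, v=0.034, θ=-0.003, ω=-0.011
apply F[14]=-0.089 → step 15: x=0.012, v=0.031, θ=-0.004, ω=-0.008
apply F[15]=-0.083 → step 16: x=0.013, v=0.029, θ=-0.004, ω=-0.007
apply F[16]=-0.077 → step 17: x=0.013, v=0.027, θ=-0.004, ω=-0.005
apply F[17]=-0.071 → step 18: x=0.014, v=0.025, θ=-0.004, ω=-0.004
apply F[18]=-0.067 → step 19: x=0.014, v=0.023, θ=-0.004, ω=-0.002
apply F[19]=-0.063 → step 20: x=0.015, v=0.021, θ=-0.004, ω=-0.001
apply F[20]=-0.059 → step 21: x=0.015, v=0.019, θ=-0.004, ω=-0.000
apply F[21]=-0.055 → step 22: x=0.016, v=0.017, θ=-0.004, ω=0.000
apply F[22]=-0.052 → step 23: x=0.016, v=0.016, θ=-0.004, ω=0.001
apply F[23]=-0.049 → step 24: x=0.016, v=0.015, θ=-0.004, ω=0.002
apply F[24]=-0.046 → step 25: x=0.016, v=0.013, θ=-0.004, ω=0.002
apply F[25]=-0.043 → step 26: x=0.017, v=0.012, θ=-0.004, ω=0.003
apply F[26]=-0.041 → step 27: x=0.017, v=0.011, θ=-0.004, ω=0.003
apply F[27]=-0.039 → step 28: x=0.017, v=0.010, θ=-0.004, ω=0.003
apply F[28]=-0.036 → step 29: x=0.017, v=0.009, θ=-0.004, ω=0.004
apply F[29]=-0.035 → step 30: x=0.018, v=0.008, θ=-0.004, ω=0.004
apply F[30]=-0.033 → step 31: x=0.018, v=0.007, θ=-0.004, ω=0.004
apply F[31]=-0.031 → step 32: x=0.018, v=0.006, θ=-0.004, ω=0.004
apply F[32]=-0.030 → step 33: x=0.018, v=0.005, θ=-0.003, ω=0.004
apply F[33]=-0.029 → step 34: x=0.018, v=0.005, θ=-0.003, ω=0.004
apply F[34]=-0.027 → step 35: x=0.018, v=0.004, θ=-0.003, ω=0.004
Max |angle| over trajectory = 0.004 rad; bound = 0.092 → within bound.

Answer: yes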